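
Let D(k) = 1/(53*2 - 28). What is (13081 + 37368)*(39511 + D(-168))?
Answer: 155476704691/78 ≈ 1.9933e+9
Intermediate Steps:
D(k) = 1/78 (D(k) = 1/(106 - 28) = 1/78)
(13081 + 37368)*(39511 + D(-168)) = (13081 + 37368)*(39511 + 1/78) = 50449*(3081859/78) = 155476704691/78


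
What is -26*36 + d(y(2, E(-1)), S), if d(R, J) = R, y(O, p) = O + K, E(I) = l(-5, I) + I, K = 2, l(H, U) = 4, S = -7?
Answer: -932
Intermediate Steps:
E(I) = 4 + I
y(O, p) = 2 + O (y(O, p) = O + 2 = 2 + O)
-26*36 + d(y(2, E(-1)), S) = -26*36 + (2 + 2) = -936 + 4 = -932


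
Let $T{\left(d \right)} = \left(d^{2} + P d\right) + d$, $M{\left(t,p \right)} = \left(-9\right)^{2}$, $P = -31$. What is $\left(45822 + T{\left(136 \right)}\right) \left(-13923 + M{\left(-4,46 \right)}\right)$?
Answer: $-833814396$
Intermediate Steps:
$M{\left(t,p \right)} = 81$
$T{\left(d \right)} = d^{2} - 30 d$ ($T{\left(d \right)} = \left(d^{2} - 31 d\right) + d = d^{2} - 30 d$)
$\left(45822 + T{\left(136 \right)}\right) \left(-13923 + M{\left(-4,46 \right)}\right) = \left(45822 + 136 \left(-30 + 136\right)\right) \left(-13923 + 81\right) = \left(45822 + 136 \cdot 106\right) \left(-13842\right) = \left(45822 + 14416\right) \left(-13842\right) = 60238 \left(-13842\right) = -833814396$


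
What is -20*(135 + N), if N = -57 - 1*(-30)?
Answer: -2160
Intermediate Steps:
N = -27 (N = -57 + 30 = -27)
-20*(135 + N) = -20*(135 - 27) = -20*108 = -2160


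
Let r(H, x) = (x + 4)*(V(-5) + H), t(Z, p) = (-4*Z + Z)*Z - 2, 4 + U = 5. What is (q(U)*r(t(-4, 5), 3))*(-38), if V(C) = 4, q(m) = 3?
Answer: 36708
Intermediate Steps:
U = 1 (U = -4 + 5 = 1)
t(Z, p) = -2 - 3*Z**2 (t(Z, p) = (-3*Z)*Z - 2 = -3*Z**2 - 2 = -2 - 3*Z**2)
r(H, x) = (4 + H)*(4 + x) (r(H, x) = (x + 4)*(4 + H) = (4 + x)*(4 + H) = (4 + H)*(4 + x))
(q(U)*r(t(-4, 5), 3))*(-38) = (3*(16 + 4*(-2 - 3*(-4)**2) + 4*3 + (-2 - 3*(-4)**2)*3))*(-38) = (3*(16 + 4*(-2 - 3*16) + 12 + (-2 - 3*16)*3))*(-38) = (3*(16 + 4*(-2 - 48) + 12 + (-2 - 48)*3))*(-38) = (3*(16 + 4*(-50) + 12 - 50*3))*(-38) = (3*(16 - 200 + 12 - 150))*(-38) = (3*(-322))*(-38) = -966*(-38) = 36708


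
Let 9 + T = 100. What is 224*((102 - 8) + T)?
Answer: 41440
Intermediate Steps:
T = 91 (T = -9 + 100 = 91)
224*((102 - 8) + T) = 224*((102 - 8) + 91) = 224*(94 + 91) = 224*185 = 41440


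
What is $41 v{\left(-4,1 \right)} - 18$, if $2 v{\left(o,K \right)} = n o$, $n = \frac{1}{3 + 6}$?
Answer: $- \frac{244}{9} \approx -27.111$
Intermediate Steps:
$n = \frac{1}{9} \approx 0.11111$
$v{\left(o,K \right)} = \frac{o}{18}$ ($v{\left(o,K \right)} = \frac{\frac{1}{9} o}{2} = \frac{o}{18}$)
$41 v{\left(-4,1 \right)} - 18 = 41 \cdot \frac{1}{18} \left(-4\right) - 18 = 41 \left(- \frac{2}{9}\right) - 18 = - \frac{82}{9} - 18 = - \frac{244}{9}$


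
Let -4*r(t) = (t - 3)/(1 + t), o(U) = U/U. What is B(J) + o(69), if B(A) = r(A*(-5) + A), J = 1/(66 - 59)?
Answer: 37/12 ≈ 3.0833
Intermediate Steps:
o(U) = 1
r(t) = -(-3 + t)/(4*(1 + t)) (r(t) = -(t - 3)/(4*(1 + t)) = -(-3 + t)/(4*(1 + t)))
J = ⅐ (J = 1/7 = ⅐ ≈ 0.14286)
B(A) = (3 + 4*A)/(4*(1 - 4*A)) (B(A) = (3 - (A*(-5) + A))/(4*(1 + (A*(-5) + A))) = (3 - (-5*A + A))/(4*(1 + (-5*A + A))) = (3 - (-4)*A)/(4*(1 - 4*A)) = (3 + 4*A)/(4*(1 - 4*A)))
B(J) + o(69) = (-3 - 4*⅐)/(4*(-1 + 4*(⅐))) + 1 = (-3 - 4/7)/(4*(-1 + 4/7)) + 1 = (¼)*(-25/7)/(-3/7) + 1 = (¼)*(-7/3)*(-25/7) + 1 = 25/12 + 1 = 37/12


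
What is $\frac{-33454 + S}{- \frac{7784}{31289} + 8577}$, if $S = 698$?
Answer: $- \frac{1024902484}{268357969} \approx -3.8192$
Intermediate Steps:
$\frac{-33454 + S}{- \frac{7784}{31289} + 8577} = \frac{-33454 + 698}{- \frac{7784}{31289} + 8577} = - \frac{32756}{\left(-7784\right) \frac{1}{31289} + 8577} = - \frac{32756}{- \frac{7784}{31289} + 8577} = - \frac{32756}{\frac{268357969}{31289}} = \left(-32756\right) \frac{31289}{268357969} = - \frac{1024902484}{268357969}$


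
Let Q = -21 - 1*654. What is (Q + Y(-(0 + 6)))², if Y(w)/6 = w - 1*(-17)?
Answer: 370881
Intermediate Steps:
Y(w) = 102 + 6*w (Y(w) = 6*(w - 1*(-17)) = 6*(w + 17) = 6*(17 + w) = 102 + 6*w)
Q = -675 (Q = -21 - 654 = -675)
(Q + Y(-(0 + 6)))² = (-675 + (102 + 6*(-(0 + 6))))² = (-675 + (102 + 6*(-1*6)))² = (-675 + (102 + 6*(-6)))² = (-675 + (102 - 36))² = (-675 + 66)² = (-609)² = 370881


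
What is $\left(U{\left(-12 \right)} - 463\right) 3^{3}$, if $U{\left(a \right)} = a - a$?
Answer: $-12501$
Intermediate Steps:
$U{\left(a \right)} = 0$
$\left(U{\left(-12 \right)} - 463\right) 3^{3} = \left(0 - 463\right) 3^{3} = \left(-463\right) 27 = -12501$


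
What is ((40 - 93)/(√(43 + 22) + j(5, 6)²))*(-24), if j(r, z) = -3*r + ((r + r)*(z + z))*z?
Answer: 15805395/6175846264 - 159*√65/30879231320 ≈ 0.0025592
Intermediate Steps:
j(r, z) = -3*r + 4*r*z² (j(r, z) = -3*r + ((2*r)*(2*z))*z = -3*r + (4*r*z)*z = -3*r + 4*r*z²)
((40 - 93)/(√(43 + 22) + j(5, 6)²))*(-24) = ((40 - 93)/(√(43 + 22) + (5*(-3 + 4*6²))²))*(-24) = -53/(√65 + (5*(-3 + 4*36))²)*(-24) = -53/(√65 + (5*(-3 + 144))²)*(-24) = -53/(√65 + (5*141)²)*(-24) = -53/(√65 + 705²)*(-24) = -53/(√65 + 497025)*(-24) = -53/(497025 + √65)*(-24) = 1272/(497025 + √65)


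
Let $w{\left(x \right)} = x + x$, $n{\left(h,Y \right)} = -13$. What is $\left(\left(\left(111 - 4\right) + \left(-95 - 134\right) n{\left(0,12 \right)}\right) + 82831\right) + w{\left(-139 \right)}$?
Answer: $85637$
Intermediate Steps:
$w{\left(x \right)} = 2 x$
$\left(\left(\left(111 - 4\right) + \left(-95 - 134\right) n{\left(0,12 \right)}\right) + 82831\right) + w{\left(-139 \right)} = \left(\left(\left(111 - 4\right) + \left(-95 - 134\right) \left(-13\right)\right) + 82831\right) + 2 \left(-139\right) = \left(\left(\left(111 - 4\right) - -2977\right) + 82831\right) - 278 = \left(\left(107 + 2977\right) + 82831\right) - 278 = \left(3084 + 82831\right) - 278 = 85915 - 278 = 85637$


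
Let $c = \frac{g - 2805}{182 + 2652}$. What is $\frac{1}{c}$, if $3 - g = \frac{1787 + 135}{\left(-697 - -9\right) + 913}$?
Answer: $- \frac{24525}{24322} \approx -1.0083$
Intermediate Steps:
$g = - \frac{1247}{225}$ ($g = 3 - \frac{1787 + 135}{\left(-697 - -9\right) + 913} = 3 - \frac{1922}{\left(-697 + 9\right) + 913} = 3 - \frac{1922}{-688 + 913} = 3 - \frac{1922}{225} = - \frac{1247}{225} \approx -5.5422$)
$c = - \frac{24322}{24525}$ ($c = \frac{- \frac{1247}{225} - 2805}{182 + 2652} = - \frac{632372}{225 \cdot 2834} = \left(- \frac{632372}{225}\right) \frac{1}{2834} = - \frac{24322}{24525} \approx -0.99172$)
$\frac{1}{c} = \frac{1}{- \frac{24322}{24525}} = - \frac{24525}{24322}$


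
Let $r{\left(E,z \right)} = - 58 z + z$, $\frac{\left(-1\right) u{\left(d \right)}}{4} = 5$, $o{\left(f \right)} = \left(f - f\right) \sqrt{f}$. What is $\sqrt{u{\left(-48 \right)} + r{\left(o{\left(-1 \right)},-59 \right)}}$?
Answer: $\sqrt{3343} \approx 57.819$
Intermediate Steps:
$o{\left(f \right)} = 0$ ($o{\left(f \right)} = 0 \sqrt{f} = 0$)
$u{\left(d \right)} = -20$ ($u{\left(d \right)} = \left(-4\right) 5 = -20$)
$r{\left(E,z \right)} = - 57 z$
$\sqrt{u{\left(-48 \right)} + r{\left(o{\left(-1 \right)},-59 \right)}} = \sqrt{-20 - -3363} = \sqrt{-20 + 3363} = \sqrt{3343}$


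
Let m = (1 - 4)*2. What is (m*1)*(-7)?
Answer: 42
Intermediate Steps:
m = -6 (m = -3*2 = -6)
(m*1)*(-7) = -6*1*(-7) = -6*(-7) = 42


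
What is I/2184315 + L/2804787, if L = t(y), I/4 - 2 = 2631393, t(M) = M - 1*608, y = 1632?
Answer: 1968283112668/408435887727 ≈ 4.8191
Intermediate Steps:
t(M) = -608 + M (t(M) = M - 608 = -608 + M)
I = 10525580 (I = 8 + 4*2631393 = 8 + 10525572 = 10525580)
L = 1024 (L = -608 + 1632 = 1024)
I/2184315 + L/2804787 = 10525580/2184315 + 1024/2804787 = 10525580*(1/2184315) + 1024*(1/2804787) = 2105116/436863 + 1024/2804787 = 1968283112668/408435887727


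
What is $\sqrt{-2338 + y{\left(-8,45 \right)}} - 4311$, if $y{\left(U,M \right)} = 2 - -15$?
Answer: $-4311 + i \sqrt{2321} \approx -4311.0 + 48.177 i$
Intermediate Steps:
$y{\left(U,M \right)} = 17$ ($y{\left(U,M \right)} = 2 + 15 = 17$)
$\sqrt{-2338 + y{\left(-8,45 \right)}} - 4311 = \sqrt{-2338 + 17} - 4311 = \sqrt{-2321} - 4311 = i \sqrt{2321} - 4311 = -4311 + i \sqrt{2321}$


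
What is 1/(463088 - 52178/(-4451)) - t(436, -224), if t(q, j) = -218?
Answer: 449354001239/2061256866 ≈ 218.00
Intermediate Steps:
1/(463088 - 52178/(-4451)) - t(436, -224) = 1/(463088 - 52178/(-4451)) - 1*(-218) = 1/(463088 - 52178*(-1/4451)) + 218 = 1/(463088 + 52178/4451) + 218 = 1/(2061256866/4451) + 218 = 4451/2061256866 + 218 = 449354001239/2061256866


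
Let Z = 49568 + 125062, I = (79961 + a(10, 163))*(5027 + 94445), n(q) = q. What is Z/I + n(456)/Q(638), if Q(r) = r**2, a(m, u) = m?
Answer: 154104384833/134916011104072 ≈ 0.0011422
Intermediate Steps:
I = 7954875312 (I = (79961 + 10)*(5027 + 94445) = 79971*99472 = 7954875312)
Z = 174630
Z/I + n(456)/Q(638) = 174630/7954875312 + 456/(638**2) = 174630*(1/7954875312) + 456/407044 = 29105/1325812552 + 456*(1/407044) = 29105/1325812552 + 114/101761 = 154104384833/134916011104072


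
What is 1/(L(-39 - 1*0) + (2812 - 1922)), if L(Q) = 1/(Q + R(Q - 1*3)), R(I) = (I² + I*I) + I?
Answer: 3447/3067831 ≈ 0.0011236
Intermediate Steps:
R(I) = I + 2*I² (R(I) = (I² + I²) + I = 2*I² + I = I + 2*I²)
L(Q) = 1/(Q + (-5 + 2*Q)*(-3 + Q)) (L(Q) = 1/(Q + (Q - 1*3)*(1 + 2*(Q - 1*3))) = 1/(Q + (Q - 3)*(1 + 2*(Q - 3))) = 1/(Q + (-3 + Q)*(1 + 2*(-3 + Q))) = 1/(Q + (-3 + Q)*(1 + (-6 + 2*Q))) = 1/(Q + (-3 + Q)*(-5 + 2*Q)) = 1/(Q + (-5 + 2*Q)*(-3 + Q)))
1/(L(-39 - 1*0) + (2812 - 1922)) = 1/(1/((-39 - 1*0) + (-5 + 2*(-39 - 1*0))*(-3 + (-39 - 1*0))) + (2812 - 1922)) = 1/(1/((-39 + 0) + (-5 + 2*(-39 + 0))*(-3 + (-39 + 0))) + 890) = 1/(1/(-39 + (-5 + 2*(-39))*(-3 - 39)) + 890) = 1/(1/(-39 + (-5 - 78)*(-42)) + 890) = 1/(1/(-39 - 83*(-42)) + 890) = 1/(1/(-39 + 3486) + 890) = 1/(1/3447 + 890) = 1/(3067831/3447) = 3447/3067831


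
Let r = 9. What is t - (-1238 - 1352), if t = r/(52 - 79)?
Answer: 7769/3 ≈ 2589.7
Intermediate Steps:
t = -1/3 (t = 9/(52 - 79) = 9/(-27) = 9*(-1/27) = -1/3 ≈ -0.33333)
t - (-1238 - 1352) = -1/3 - (-1238 - 1352) = -1/3 - 1*(-2590) = -1/3 + 2590 = 7769/3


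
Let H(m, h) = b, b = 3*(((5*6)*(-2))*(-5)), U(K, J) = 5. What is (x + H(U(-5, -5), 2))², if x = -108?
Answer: 627264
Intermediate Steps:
b = 900 (b = 3*((30*(-2))*(-5)) = 3*(-60*(-5)) = 3*300 = 900)
H(m, h) = 900
(x + H(U(-5, -5), 2))² = (-108 + 900)² = 792² = 627264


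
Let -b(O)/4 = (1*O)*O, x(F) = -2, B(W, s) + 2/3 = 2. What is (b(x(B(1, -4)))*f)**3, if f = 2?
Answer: -32768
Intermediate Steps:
B(W, s) = 4/3 (B(W, s) = -2/3 + 2 = 4/3)
b(O) = -4*O**2 (b(O) = -4*1*O*O = -4*O*O = -4*O**2)
(b(x(B(1, -4)))*f)**3 = (-4*(-2)**2*2)**3 = (-4*4*2)**3 = (-16*2)**3 = (-32)**3 = -32768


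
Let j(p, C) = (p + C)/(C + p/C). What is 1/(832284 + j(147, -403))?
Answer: 40639/33823215268 ≈ 1.2015e-6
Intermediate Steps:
j(p, C) = (C + p)/(C + p/C)
1/(832284 + j(147, -403)) = 1/(832284 - 403*(-403 + 147)/(147 + (-403)²)) = 1/(832284 - 403*(-256)/(147 + 162409)) = 1/(832284 - 403*(-256)/162556) = 1/(832284 - 403*1/162556*(-256)) = 1/(832284 + 25792/40639) = 1/(33823215268/40639) = 40639/33823215268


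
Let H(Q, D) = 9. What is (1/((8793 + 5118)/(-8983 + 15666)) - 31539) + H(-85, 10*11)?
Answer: -438607147/13911 ≈ -31530.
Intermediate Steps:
(1/((8793 + 5118)/(-8983 + 15666)) - 31539) + H(-85, 10*11) = (1/((8793 + 5118)/(-8983 + 15666)) - 31539) + 9 = (1/(13911/6683) - 31539) + 9 = (6683/13911 - 31539) + 9 = -438732346/13911 + 9 = -438607147/13911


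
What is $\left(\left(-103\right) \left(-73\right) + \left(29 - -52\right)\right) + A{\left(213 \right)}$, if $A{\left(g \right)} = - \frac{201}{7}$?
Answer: $\frac{52999}{7} \approx 7571.3$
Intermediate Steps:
$A{\left(g \right)} = - \frac{201}{7}$ ($A{\left(g \right)} = \left(-201\right) \frac{1}{7} = - \frac{201}{7}$)
$\left(\left(-103\right) \left(-73\right) + \left(29 - -52\right)\right) + A{\left(213 \right)} = \left(\left(-103\right) \left(-73\right) + \left(29 - -52\right)\right) - \frac{201}{7} = \left(7519 + \left(29 + 52\right)\right) - \frac{201}{7} = \left(7519 + 81\right) - \frac{201}{7} = 7600 - \frac{201}{7} = \frac{52999}{7}$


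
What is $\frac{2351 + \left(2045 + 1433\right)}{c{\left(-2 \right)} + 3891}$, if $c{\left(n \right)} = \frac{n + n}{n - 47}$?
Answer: $\frac{285621}{190663} \approx 1.498$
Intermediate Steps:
$c{\left(n \right)} = \frac{2 n}{-47 + n}$
$\frac{2351 + \left(2045 + 1433\right)}{c{\left(-2 \right)} + 3891} = \frac{2351 + \left(2045 + 1433\right)}{2 \left(-2\right) \frac{1}{-47 - 2} + 3891} = \frac{2351 + 3478}{2 \left(-2\right) \frac{1}{-49} + 3891} = \frac{5829}{2 \left(-2\right) \left(- \frac{1}{49}\right) + 3891} = \frac{5829}{\frac{4}{49} + 3891} = \frac{5829}{\frac{190663}{49}} = 5829 \cdot \frac{49}{190663} = \frac{285621}{190663}$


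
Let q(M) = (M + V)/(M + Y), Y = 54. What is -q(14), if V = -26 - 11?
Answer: 23/68 ≈ 0.33824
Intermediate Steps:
V = -37
q(M) = (-37 + M)/(54 + M) (q(M) = (M - 37)/(M + 54) = (-37 + M)/(54 + M))
-q(14) = -(-37 + 14)/(54 + 14) = -(-23)/68 = -1*(-23/68) = 23/68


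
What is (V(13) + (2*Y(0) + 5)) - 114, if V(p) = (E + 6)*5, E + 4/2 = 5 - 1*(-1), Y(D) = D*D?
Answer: -59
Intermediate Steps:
Y(D) = D²
E = 4 (E = -2 + (5 - 1*(-1)) = -2 + (5 + 1) = -2 + 6 = 4)
V(p) = 50 (V(p) = (4 + 6)*5 = 10*5 = 50)
(V(13) + (2*Y(0) + 5)) - 114 = (50 + (2*0² + 5)) - 114 = (50 + (2*0 + 5)) - 114 = (50 + (0 + 5)) - 114 = (50 + 5) - 114 = 55 - 114 = -59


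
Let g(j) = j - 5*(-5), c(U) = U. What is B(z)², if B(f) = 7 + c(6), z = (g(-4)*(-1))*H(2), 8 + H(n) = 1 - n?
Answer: 169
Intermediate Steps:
g(j) = 25 + j (g(j) = j + 25 = 25 + j)
H(n) = -7 - n (H(n) = -8 + (1 - n) = -7 - n)
z = 189 (z = ((25 - 4)*(-1))*(-7 - 1*2) = (21*(-1))*(-7 - 2) = -21*(-9) = 189)
B(f) = 13 (B(f) = 7 + 6 = 13)
B(z)² = 13² = 169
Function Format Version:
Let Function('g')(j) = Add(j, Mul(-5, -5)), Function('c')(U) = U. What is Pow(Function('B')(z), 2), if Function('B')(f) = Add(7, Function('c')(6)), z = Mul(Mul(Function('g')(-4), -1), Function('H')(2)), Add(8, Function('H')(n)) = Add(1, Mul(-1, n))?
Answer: 169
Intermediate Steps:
Function('g')(j) = Add(25, j) (Function('g')(j) = Add(j, 25) = Add(25, j))
Function('H')(n) = Add(-7, Mul(-1, n)) (Function('H')(n) = Add(-8, Add(1, Mul(-1, n))) = Add(-7, Mul(-1, n)))
z = 189 (z = Mul(Mul(Add(25, -4), -1), Add(-7, Mul(-1, 2))) = Mul(Mul(21, -1), Add(-7, -2)) = Mul(-21, -9) = 189)
Function('B')(f) = 13 (Function('B')(f) = Add(7, 6) = 13)
Pow(Function('B')(z), 2) = Pow(13, 2) = 169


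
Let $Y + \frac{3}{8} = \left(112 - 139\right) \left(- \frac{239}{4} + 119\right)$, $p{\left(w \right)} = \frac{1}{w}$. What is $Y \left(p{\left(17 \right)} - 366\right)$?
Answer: $\frac{4684413}{8} \approx 5.8555 \cdot 10^{5}$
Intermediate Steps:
$Y = - \frac{12801}{8}$ ($Y = - \frac{3}{8} + \left(112 - 139\right) \left(- \frac{239}{4} + 119\right) = - \frac{3}{8} - 27 \left(\left(-239\right) \frac{1}{4} + 119\right) = - \frac{3}{8} - 27 \left(- \frac{239}{4} + 119\right) = - \frac{3}{8} - \frac{6399}{4} = - \frac{12801}{8} \approx -1600.1$)
$Y \left(p{\left(17 \right)} - 366\right) = - \frac{12801 \left(\frac{1}{17} - 366\right)}{8} = \left(- \frac{12801}{8}\right) \left(- \frac{6221}{17}\right) = \frac{4684413}{8}$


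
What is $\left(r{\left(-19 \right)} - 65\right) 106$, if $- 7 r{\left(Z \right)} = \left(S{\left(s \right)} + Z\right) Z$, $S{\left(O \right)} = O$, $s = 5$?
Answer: $-10918$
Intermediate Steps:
$r{\left(Z \right)} = - \frac{Z \left(5 + Z\right)}{7}$ ($r{\left(Z \right)} = - \frac{\left(5 + Z\right) Z}{7} = - \frac{Z \left(5 + Z\right)}{7}$)
$\left(r{\left(-19 \right)} - 65\right) 106 = \left(\left(- \frac{1}{7}\right) \left(-19\right) \left(5 - 19\right) - 65\right) 106 = \left(\left(- \frac{1}{7}\right) \left(-19\right) \left(-14\right) - 65\right) 106 = \left(-38 - 65\right) 106 = \left(-103\right) 106 = -10918$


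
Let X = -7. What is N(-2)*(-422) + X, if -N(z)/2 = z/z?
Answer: 837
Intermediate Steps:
N(z) = -2 (N(z) = -2*z/z = -2*1 = -2)
N(-2)*(-422) + X = -2*(-422) - 7 = 844 - 7 = 837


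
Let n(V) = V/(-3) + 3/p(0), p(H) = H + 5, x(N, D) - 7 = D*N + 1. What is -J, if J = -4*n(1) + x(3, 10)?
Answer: -554/15 ≈ -36.933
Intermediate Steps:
x(N, D) = 8 + D*N (x(N, D) = 7 + (D*N + 1) = 7 + (1 + D*N) = 8 + D*N)
p(H) = 5 + H
n(V) = ⅗ - V/3 (n(V) = V/(-3) + 3/(5 + 0) = V*(-⅓) + 3/5 = -V/3 + 3*(⅕) = -V/3 + ⅗ = ⅗ - V/3)
J = 554/15 (J = -4*(⅗ - ⅓*1) + (8 + 10*3) = -4*(⅗ - ⅓) + (8 + 30) = -4*4/15 + 38 = -16/15 + 38 = 554/15 ≈ 36.933)
-J = -1*554/15 = -554/15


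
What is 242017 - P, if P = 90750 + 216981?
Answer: -65714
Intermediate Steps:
P = 307731
242017 - P = 242017 - 1*307731 = 242017 - 307731 = -65714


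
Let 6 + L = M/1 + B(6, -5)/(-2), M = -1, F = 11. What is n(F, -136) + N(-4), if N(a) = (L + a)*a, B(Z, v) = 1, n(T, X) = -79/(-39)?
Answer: 1873/39 ≈ 48.026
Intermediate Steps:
n(T, X) = 79/39 (n(T, X) = -79*(-1/39) = 79/39)
L = -15/2 (L = -6 + (-1/1 + 1/(-2)) = -6 + (-1*1 + 1*(-1/2)) = -6 + (-1 - 1/2) = -6 - 3/2 = -15/2 ≈ -7.5000)
N(a) = a*(-15/2 + a) (N(a) = (-15/2 + a)*a = a*(-15/2 + a))
n(F, -136) + N(-4) = 79/39 + (1/2)*(-4)*(-15 + 2*(-4)) = 79/39 + (1/2)*(-4)*(-15 - 8) = 79/39 + (1/2)*(-4)*(-23) = 79/39 + 46 = 1873/39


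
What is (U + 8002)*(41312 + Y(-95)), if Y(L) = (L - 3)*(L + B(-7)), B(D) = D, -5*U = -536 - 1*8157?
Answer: 2498853524/5 ≈ 4.9977e+8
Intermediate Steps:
U = 8693/5 (U = -(-536 - 1*8157)/5 = -(-536 - 8157)/5 = -⅕*(-8693) = 8693/5 ≈ 1738.6)
Y(L) = (-7 + L)*(-3 + L) (Y(L) = (L - 3)*(L - 7) = (-3 + L)*(-7 + L) = (-7 + L)*(-3 + L))
(U + 8002)*(41312 + Y(-95)) = (8693/5 + 8002)*(41312 + (21 + (-95)² - 10*(-95))) = 48703*(41312 + (21 + 9025 + 950))/5 = 48703*(41312 + 9996)/5 = (48703/5)*51308 = 2498853524/5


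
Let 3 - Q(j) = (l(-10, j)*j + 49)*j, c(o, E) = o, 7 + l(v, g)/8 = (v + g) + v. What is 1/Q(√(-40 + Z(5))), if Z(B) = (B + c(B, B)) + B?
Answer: -5397/29697634 - 755*I/29697634 ≈ -0.00018173 - 2.5423e-5*I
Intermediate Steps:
l(v, g) = -56 + 8*g + 16*v (l(v, g) = -56 + 8*((v + g) + v) = -56 + 8*((g + v) + v) = -56 + 8*(g + 2*v) = -56 + (8*g + 16*v) = -56 + 8*g + 16*v)
Z(B) = 3*B (Z(B) = (B + B) + B = 2*B + B = 3*B)
Q(j) = 3 - j*(49 + j*(-216 + 8*j)) (Q(j) = 3 - ((-56 + 8*j + 16*(-10))*j + 49)*j = 3 - ((-56 + 8*j - 160)*j + 49)*j = 3 - ((-216 + 8*j)*j + 49)*j = 3 - (j*(-216 + 8*j) + 49)*j = 3 - (49 + j*(-216 + 8*j))*j = 3 - j*(49 + j*(-216 + 8*j)))
1/Q(√(-40 + Z(5))) = 1/(3 - 49*√(-40 + 3*5) + 8*(√(-40 + 3*5))²*(27 - √(-40 + 3*5))) = 1/(3 - 49*√(-40 + 15) + 8*(√(-40 + 15))²*(27 - √(-40 + 15))) = 1/(3 - 245*I + 8*(√(-25))²*(27 - √(-25))) = 1/(3 - 245*I + 8*(5*I)²*(27 - 5*I)) = 1/(3 - 245*I + 8*(-25)*(27 - 5*I)) = 1/(3 - 245*I + (-5400 + 1000*I)) = 1/(-5397 + 755*I) = (-5397 - 755*I)/29697634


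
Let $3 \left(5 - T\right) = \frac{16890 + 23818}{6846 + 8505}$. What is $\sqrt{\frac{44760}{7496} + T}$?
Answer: $\frac{2 \sqrt{521753258641069}}{14383887} \approx 3.176$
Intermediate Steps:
$T = \frac{189557}{46053}$ ($T = 5 - \frac{\left(16890 + 23818\right) \frac{1}{6846 + 8505}}{3} = 5 - \frac{40708 \cdot \frac{1}{15351}}{3} = 5 - \frac{40708}{46053} = \frac{189557}{46053} \approx 4.1161$)
$\sqrt{\frac{44760}{7496} + T} = \sqrt{\frac{44760}{7496} + \frac{189557}{46053}} = \sqrt{44760 \cdot \frac{1}{7496} + \frac{189557}{46053}} = \sqrt{\frac{5595}{937} + \frac{189557}{46053}} = \sqrt{\frac{435281444}{43151661}} = \frac{2 \sqrt{521753258641069}}{14383887}$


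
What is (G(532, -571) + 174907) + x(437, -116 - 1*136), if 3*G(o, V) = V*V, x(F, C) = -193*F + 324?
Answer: 598711/3 ≈ 1.9957e+5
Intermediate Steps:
x(F, C) = 324 - 193*F
G(o, V) = V²/3 (G(o, V) = (V*V)/3 = V²/3)
(G(532, -571) + 174907) + x(437, -116 - 1*136) = ((⅓)*(-571)² + 174907) + (324 - 193*437) = ((⅓)*326041 + 174907) + (324 - 84341) = (326041/3 + 174907) - 84017 = 850762/3 - 84017 = 598711/3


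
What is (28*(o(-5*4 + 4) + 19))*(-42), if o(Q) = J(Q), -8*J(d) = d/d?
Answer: -22197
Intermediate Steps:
J(d) = -⅛ (J(d) = -d/(8*d) = -⅛*1 = -⅛)
o(Q) = -⅛
(28*(o(-5*4 + 4) + 19))*(-42) = (28*(-⅛ + 19))*(-42) = (28*(151/8))*(-42) = (1057/2)*(-42) = -22197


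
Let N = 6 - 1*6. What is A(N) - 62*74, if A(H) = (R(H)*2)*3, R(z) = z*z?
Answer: -4588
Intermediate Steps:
N = 0 (N = 6 - 6 = 0)
R(z) = z²
A(H) = 6*H² (A(H) = (H²*2)*3 = (2*H²)*3 = 6*H²)
A(N) - 62*74 = 6*0² - 62*74 = 6*0 - 4588 = 0 - 4588 = -4588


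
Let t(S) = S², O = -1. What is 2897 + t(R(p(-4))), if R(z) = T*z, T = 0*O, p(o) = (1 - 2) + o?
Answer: 2897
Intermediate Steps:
p(o) = -1 + o
T = 0 (T = 0*(-1) = 0)
R(z) = 0 (R(z) = 0*z = 0)
2897 + t(R(p(-4))) = 2897 + 0² = 2897 + 0 = 2897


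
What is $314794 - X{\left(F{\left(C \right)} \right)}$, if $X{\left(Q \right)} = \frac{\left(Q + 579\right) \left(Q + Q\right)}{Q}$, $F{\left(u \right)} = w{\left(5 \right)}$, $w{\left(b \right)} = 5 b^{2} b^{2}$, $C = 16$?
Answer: $307386$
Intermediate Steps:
$w{\left(b \right)} = 5 b^{4}$
$F{\left(u \right)} = 3125$ ($F{\left(u \right)} = 5 \cdot 5^{4} = 5 \cdot 625 = 3125$)
$X{\left(Q \right)} = 1158 + 2 Q$ ($X{\left(Q \right)} = \frac{\left(579 + Q\right) 2 Q}{Q} = \frac{2 Q \left(579 + Q\right)}{Q} = 1158 + 2 Q$)
$314794 - X{\left(F{\left(C \right)} \right)} = 314794 - \left(1158 + 2 \cdot 3125\right) = 314794 - \left(1158 + 6250\right) = 314794 - 7408 = 307386$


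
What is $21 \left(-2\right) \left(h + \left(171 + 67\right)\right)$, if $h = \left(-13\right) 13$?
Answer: $-2898$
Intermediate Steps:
$h = -169$
$21 \left(-2\right) \left(h + \left(171 + 67\right)\right) = 21 \left(-2\right) \left(-169 + \left(171 + 67\right)\right) = - 42 \left(-169 + 238\right) = \left(-42\right) 69 = -2898$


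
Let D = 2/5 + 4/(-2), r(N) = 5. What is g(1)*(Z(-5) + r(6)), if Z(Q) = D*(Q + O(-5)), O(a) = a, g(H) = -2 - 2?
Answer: -84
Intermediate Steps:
g(H) = -4
D = -8/5 (D = 2*(⅕) + 4*(-½) = ⅖ - 2 = -8/5 ≈ -1.6000)
Z(Q) = 8 - 8*Q/5 (Z(Q) = -8*(Q - 5)/5 = -8*(-5 + Q)/5 = 8 - 8*Q/5)
g(1)*(Z(-5) + r(6)) = -4*((8 - 8/5*(-5)) + 5) = -4*((8 + 8) + 5) = -4*(16 + 5) = -4*21 = -84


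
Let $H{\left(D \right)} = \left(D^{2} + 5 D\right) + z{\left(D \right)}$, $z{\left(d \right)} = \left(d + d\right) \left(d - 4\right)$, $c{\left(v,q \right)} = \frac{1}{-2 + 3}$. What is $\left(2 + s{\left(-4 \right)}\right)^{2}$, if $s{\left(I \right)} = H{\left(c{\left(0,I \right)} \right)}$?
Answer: $4$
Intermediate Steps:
$c{\left(v,q \right)} = 1$ ($c{\left(v,q \right)} = 1^{-1} = 1$)
$z{\left(d \right)} = 2 d \left(-4 + d\right)$
$H{\left(D \right)} = D^{2} + 5 D + 2 D \left(-4 + D\right)$ ($H{\left(D \right)} = \left(D^{2} + 5 D\right) + 2 D \left(-4 + D\right) = D^{2} + 5 D + 2 D \left(-4 + D\right)$)
$s{\left(I \right)} = 0$ ($s{\left(I \right)} = 3 \cdot 1 \left(-1 + 1\right) = 3 \cdot 1 \cdot 0 = 0$)
$\left(2 + s{\left(-4 \right)}\right)^{2} = \left(2 + 0\right)^{2} = 2^{2} = 4$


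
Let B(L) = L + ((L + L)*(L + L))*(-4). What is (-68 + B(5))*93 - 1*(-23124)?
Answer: -19935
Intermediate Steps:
B(L) = L - 16*L**2 (B(L) = L + ((2*L)*(2*L))*(-4) = L + (4*L**2)*(-4) = L - 16*L**2)
(-68 + B(5))*93 - 1*(-23124) = (-68 + 5*(1 - 16*5))*93 - 1*(-23124) = (-68 + 5*(1 - 80))*93 + 23124 = (-68 + 5*(-79))*93 + 23124 = (-68 - 395)*93 + 23124 = -463*93 + 23124 = -43059 + 23124 = -19935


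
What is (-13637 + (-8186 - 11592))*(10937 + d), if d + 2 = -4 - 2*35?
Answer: -362920315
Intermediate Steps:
d = -76 (d = -2 + (-4 - 2*35) = -2 + (-4 - 70) = -2 - 74 = -76)
(-13637 + (-8186 - 11592))*(10937 + d) = (-13637 + (-8186 - 11592))*(10937 - 76) = (-13637 - 19778)*10861 = -33415*10861 = -362920315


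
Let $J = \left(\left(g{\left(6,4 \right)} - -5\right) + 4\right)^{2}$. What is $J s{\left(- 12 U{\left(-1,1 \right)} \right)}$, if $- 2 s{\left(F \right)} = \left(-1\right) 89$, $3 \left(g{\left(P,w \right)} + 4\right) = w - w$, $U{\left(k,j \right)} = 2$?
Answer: $\frac{2225}{2} \approx 1112.5$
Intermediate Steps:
$g{\left(P,w \right)} = -4$ ($g{\left(P,w \right)} = -4 + \frac{w - w}{3} = -4 + \frac{1}{3} \cdot 0 = -4 + 0 = -4$)
$s{\left(F \right)} = \frac{89}{2}$ ($s{\left(F \right)} = - \frac{\left(-1\right) 89}{2} = \left(- \frac{1}{2}\right) \left(-89\right) = \frac{89}{2}$)
$J = 25$ ($J = \left(\left(-4 - -5\right) + 4\right)^{2} = \left(\left(-4 + 5\right) + 4\right)^{2} = \left(1 + 4\right)^{2} = 5^{2} = 25$)
$J s{\left(- 12 U{\left(-1,1 \right)} \right)} = 25 \cdot \frac{89}{2} = \frac{2225}{2}$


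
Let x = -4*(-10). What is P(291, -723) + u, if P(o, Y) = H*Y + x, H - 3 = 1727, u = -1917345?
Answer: -3168095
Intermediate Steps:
H = 1730 (H = 3 + 1727 = 1730)
x = 40
P(o, Y) = 40 + 1730*Y (P(o, Y) = 1730*Y + 40 = 40 + 1730*Y)
P(291, -723) + u = (40 + 1730*(-723)) - 1917345 = (40 - 1250790) - 1917345 = -1250750 - 1917345 = -3168095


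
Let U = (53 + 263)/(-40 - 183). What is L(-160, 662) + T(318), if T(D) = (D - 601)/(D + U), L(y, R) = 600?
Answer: 42295691/70598 ≈ 599.11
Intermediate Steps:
U = -316/223 (U = 316/(-223) = 316*(-1/223) = -316/223 ≈ -1.4170)
T(D) = (-601 + D)/(-316/223 + D) (T(D) = (D - 601)/(D - 316/223) = (-601 + D)/(-316/223 + D))
L(-160, 662) + T(318) = 600 + 223*(-601 + 318)/(-316 + 223*318) = 600 + 223*(-283)/(-316 + 70914) = 600 + 223*(-283)/70598 = 600 + 223*(1/70598)*(-283) = 600 - 63109/70598 = 42295691/70598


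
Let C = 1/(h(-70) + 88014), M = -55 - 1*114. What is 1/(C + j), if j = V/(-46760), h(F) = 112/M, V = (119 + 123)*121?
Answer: -173880029260/108885000797 ≈ -1.5969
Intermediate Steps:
M = -169 (M = -55 - 114 = -169)
V = 29282 (V = 242*121 = 29282)
h(F) = -112/169 (h(F) = 112/(-169) = 112*(-1/169) = -112/169)
C = 169/14874254 (C = 1/(-112/169 + 88014) = 1/(14874254/169) = 169/14874254 ≈ 1.1362e-5)
j = -14641/23380 (j = 29282/(-46760) = 29282*(-1/46760) = -14641/23380 ≈ -0.62622)
1/(C + j) = 1/(169/14874254 - 14641/23380) = 1/(-108885000797/173880029260) = -173880029260/108885000797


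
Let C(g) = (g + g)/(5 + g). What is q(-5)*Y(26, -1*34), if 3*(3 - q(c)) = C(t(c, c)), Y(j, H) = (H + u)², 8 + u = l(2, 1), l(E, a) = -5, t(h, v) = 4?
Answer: 161257/27 ≈ 5972.5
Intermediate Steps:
C(g) = 2*g/(5 + g) (C(g) = (2*g)/(5 + g) = 2*g/(5 + g))
u = -13 (u = -8 - 5 = -13)
Y(j, H) = (-13 + H)² (Y(j, H) = (H - 13)² = (-13 + H)²)
q(c) = 73/27 (q(c) = 3 - 2*4/(3*(5 + 4)) = 3 - 2*4/(3*9) = 3 - ⅓*8/9 = 3 - 8/27 = 73/27)
q(-5)*Y(26, -1*34) = 73*(-13 - 1*34)²/27 = 73*(-13 - 34)²/27 = (73/27)*(-47)² = (73/27)*2209 = 161257/27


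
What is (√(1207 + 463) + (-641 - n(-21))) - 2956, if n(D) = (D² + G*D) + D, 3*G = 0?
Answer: -4017 + √1670 ≈ -3976.1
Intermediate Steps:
G = 0 (G = (⅓)*0 = 0)
n(D) = D + D² (n(D) = (D² + 0*D) + D = (D² + 0) + D = D² + D = D + D²)
(√(1207 + 463) + (-641 - n(-21))) - 2956 = (√(1207 + 463) + (-641 - (-21)*(1 - 21))) - 2956 = (√1670 + (-641 - (-21)*(-20))) - 2956 = (√1670 + (-641 - 1*420)) - 2956 = (√1670 + (-641 - 420)) - 2956 = (√1670 - 1061) - 2956 = (-1061 + √1670) - 2956 = -4017 + √1670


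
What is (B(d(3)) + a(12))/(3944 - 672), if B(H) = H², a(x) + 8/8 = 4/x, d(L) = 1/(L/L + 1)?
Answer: -5/39264 ≈ -0.00012734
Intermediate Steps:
d(L) = ½ (d(L) = 1/(1 + 1) = 1/2 = ½)
a(x) = -1 + 4/x
(B(d(3)) + a(12))/(3944 - 672) = ((½)² + (4 - 1*12)/12)/(3944 - 672) = (¼ + (4 - 12)/12)/3272 = (¼ + (1/12)*(-8))*(1/3272) = (¼ - ⅔)*(1/3272) = -5/12*1/3272 = -5/39264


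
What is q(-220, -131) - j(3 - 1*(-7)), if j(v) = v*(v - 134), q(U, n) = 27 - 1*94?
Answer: 1173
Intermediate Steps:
q(U, n) = -67 (q(U, n) = 27 - 94 = -67)
j(v) = v*(-134 + v)
q(-220, -131) - j(3 - 1*(-7)) = -67 - (3 - 1*(-7))*(-134 + (3 - 1*(-7))) = -67 - (3 + 7)*(-134 + (3 + 7)) = -67 - 10*(-134 + 10) = -67 - 10*(-124) = -67 - 1*(-1240) = -67 + 1240 = 1173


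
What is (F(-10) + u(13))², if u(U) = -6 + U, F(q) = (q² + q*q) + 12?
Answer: 47961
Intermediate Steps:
F(q) = 12 + 2*q² (F(q) = (q² + q²) + 12 = 2*q² + 12 = 12 + 2*q²)
(F(-10) + u(13))² = ((12 + 2*(-10)²) + (-6 + 13))² = ((12 + 2*100) + 7)² = ((12 + 200) + 7)² = (212 + 7)² = 219² = 47961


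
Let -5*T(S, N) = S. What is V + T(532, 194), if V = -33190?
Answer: -166482/5 ≈ -33296.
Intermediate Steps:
T(S, N) = -S/5
V + T(532, 194) = -33190 - ⅕*532 = -33190 - 532/5 = -166482/5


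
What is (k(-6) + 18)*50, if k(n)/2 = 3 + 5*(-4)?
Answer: -800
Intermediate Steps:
k(n) = -34 (k(n) = 2*(3 + 5*(-4)) = 2*(3 - 20) = 2*(-17) = -34)
(k(-6) + 18)*50 = (-34 + 18)*50 = -16*50 = -800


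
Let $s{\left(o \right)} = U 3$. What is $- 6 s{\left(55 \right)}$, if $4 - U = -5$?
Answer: $-162$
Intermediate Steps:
$U = 9$ ($U = 4 - -5 = 4 + 5 = 9$)
$s{\left(o \right)} = 27$ ($s{\left(o \right)} = 9 \cdot 3 = 27$)
$- 6 s{\left(55 \right)} = \left(-6\right) 27 = -162$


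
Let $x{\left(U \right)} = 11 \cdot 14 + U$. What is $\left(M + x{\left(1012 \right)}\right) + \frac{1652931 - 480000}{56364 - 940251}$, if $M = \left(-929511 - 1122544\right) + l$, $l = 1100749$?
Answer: $- \frac{279939189037}{294629} \approx -9.5014 \cdot 10^{5}$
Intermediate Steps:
$M = -951306$ ($M = \left(-929511 - 1122544\right) + 1100749 = -2052055 + 1100749 = -951306$)
$x{\left(U \right)} = 154 + U$
$\left(M + x{\left(1012 \right)}\right) + \frac{1652931 - 480000}{56364 - 940251} = \left(-951306 + \left(154 + 1012\right)\right) + \frac{1652931 - 480000}{56364 - 940251} = \left(-951306 + 1166\right) + \frac{1172931}{-883887} = -950140 + 1172931 \left(- \frac{1}{883887}\right) = -950140 - \frac{390977}{294629} = - \frac{279939189037}{294629}$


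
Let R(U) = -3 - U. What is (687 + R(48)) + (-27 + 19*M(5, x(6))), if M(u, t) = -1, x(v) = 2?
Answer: 590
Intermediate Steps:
(687 + R(48)) + (-27 + 19*M(5, x(6))) = (687 + (-3 - 1*48)) + (-27 + 19*(-1)) = (687 + (-3 - 48)) + (-27 - 19) = (687 - 51) - 46 = 636 - 46 = 590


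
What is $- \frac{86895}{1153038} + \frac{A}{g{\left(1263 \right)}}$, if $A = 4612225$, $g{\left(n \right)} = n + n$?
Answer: $\frac{443154266065}{242714499} \approx 1825.8$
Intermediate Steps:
$g{\left(n \right)} = 2 n$
$- \frac{86895}{1153038} + \frac{A}{g{\left(1263 \right)}} = - \frac{86895}{1153038} + \frac{4612225}{2 \cdot 1263} = \left(-86895\right) \frac{1}{1153038} + \frac{4612225}{2526} = - \frac{28965}{384346} + 4612225 \cdot \frac{1}{2526} = - \frac{28965}{384346} + \frac{4612225}{2526} = \frac{443154266065}{242714499}$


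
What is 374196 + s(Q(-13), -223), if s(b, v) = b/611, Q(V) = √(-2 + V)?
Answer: 374196 + I*√15/611 ≈ 3.742e+5 + 0.0063388*I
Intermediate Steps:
s(b, v) = b/611 (s(b, v) = b*(1/611) = b/611)
374196 + s(Q(-13), -223) = 374196 + √(-2 - 13)/611 = 374196 + √(-15)/611 = 374196 + (I*√15)/611 = 374196 + I*√15/611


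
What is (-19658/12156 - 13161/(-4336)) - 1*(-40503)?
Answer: 533730930319/13177104 ≈ 40504.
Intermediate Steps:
(-19658/12156 - 13161/(-4336)) - 1*(-40503) = (-19658*1/12156 - 13161*(-1/4336)) + 40503 = (-9829/6078 + 13161/4336) + 40503 = 18687007/13177104 + 40503 = 533730930319/13177104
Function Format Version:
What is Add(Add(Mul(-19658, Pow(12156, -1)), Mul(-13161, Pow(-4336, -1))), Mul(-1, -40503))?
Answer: Rational(533730930319, 13177104) ≈ 40504.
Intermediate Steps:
Add(Add(Mul(-19658, Pow(12156, -1)), Mul(-13161, Pow(-4336, -1))), Mul(-1, -40503)) = Add(Add(Mul(-19658, Rational(1, 12156)), Mul(-13161, Rational(-1, 4336))), 40503) = Add(Add(Rational(-9829, 6078), Rational(13161, 4336)), 40503) = Add(Rational(18687007, 13177104), 40503) = Rational(533730930319, 13177104)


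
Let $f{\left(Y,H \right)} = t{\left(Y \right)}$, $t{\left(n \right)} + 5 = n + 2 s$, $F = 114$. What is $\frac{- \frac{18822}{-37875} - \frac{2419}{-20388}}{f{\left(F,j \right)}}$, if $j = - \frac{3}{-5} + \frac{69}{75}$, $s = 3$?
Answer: $\frac{158454187}{29600827500} \approx 0.005353$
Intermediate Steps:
$j = \frac{38}{25}$ ($j = \left(-3\right) \left(- \frac{1}{5}\right) + 69 \cdot \frac{1}{75} = \frac{3}{5} + \frac{23}{25} = \frac{38}{25} \approx 1.52$)
$t{\left(n \right)} = 1 + n$ ($t{\left(n \right)} = -5 + \left(n + 2 \cdot 3\right) = -5 + \left(n + 6\right) = -5 + \left(6 + n\right) = 1 + n$)
$f{\left(Y,H \right)} = 1 + Y$
$\frac{- \frac{18822}{-37875} - \frac{2419}{-20388}}{f{\left(F,j \right)}} = \frac{- \frac{18822}{-37875} - \frac{2419}{-20388}}{1 + 114} = \frac{\left(-18822\right) \left(- \frac{1}{37875}\right) - - \frac{2419}{20388}}{115} = \left(\frac{6274}{12625} + \frac{2419}{20388}\right) \frac{1}{115} = \frac{158454187}{257398500} \cdot \frac{1}{115} = \frac{158454187}{29600827500}$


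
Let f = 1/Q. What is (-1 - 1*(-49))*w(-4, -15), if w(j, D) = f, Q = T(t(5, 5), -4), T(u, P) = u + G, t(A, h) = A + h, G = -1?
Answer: 16/3 ≈ 5.3333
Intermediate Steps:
T(u, P) = -1 + u (T(u, P) = u - 1 = -1 + u)
Q = 9 (Q = -1 + (5 + 5) = -1 + 10 = 9)
f = 1/9 ≈ 0.11111
w(j, D) = 1/9
(-1 - 1*(-49))*w(-4, -15) = (-1 - 1*(-49))*(1/9) = (-1 + 49)*(1/9) = 48*(1/9) = 16/3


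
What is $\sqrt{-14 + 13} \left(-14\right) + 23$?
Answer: $23 - 14 i \approx 23.0 - 14.0 i$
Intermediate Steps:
$\sqrt{-14 + 13} \left(-14\right) + 23 = \sqrt{-1} \left(-14\right) + 23 = i \left(-14\right) + 23 = - 14 i + 23 = 23 - 14 i$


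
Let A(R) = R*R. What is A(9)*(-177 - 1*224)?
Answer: -32481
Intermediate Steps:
A(R) = R**2
A(9)*(-177 - 1*224) = 9**2*(-177 - 1*224) = 81*(-177 - 224) = 81*(-401) = -32481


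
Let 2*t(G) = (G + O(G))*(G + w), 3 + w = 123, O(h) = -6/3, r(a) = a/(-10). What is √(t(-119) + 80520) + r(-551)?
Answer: 551/10 + √321838/2 ≈ 338.75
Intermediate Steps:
r(a) = -a/10 (r(a) = a*(-⅒) = -a/10)
O(h) = -2 (O(h) = -6*⅓ = -2)
w = 120 (w = -3 + 123 = 120)
t(G) = (-2 + G)*(120 + G)/2 (t(G) = ((G - 2)*(G + 120))/2 = ((-2 + G)*(120 + G))/2 = (-2 + G)*(120 + G)/2)
√(t(-119) + 80520) + r(-551) = √((-120 + (½)*(-119)² + 59*(-119)) + 80520) - ⅒*(-551) = √((-120 + (½)*14161 - 7021) + 80520) + 551/10 = √((-120 + 14161/2 - 7021) + 80520) + 551/10 = √(-121/2 + 80520) + 551/10 = √(160919/2) + 551/10 = √321838/2 + 551/10 = 551/10 + √321838/2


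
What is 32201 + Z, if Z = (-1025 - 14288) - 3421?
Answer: 13467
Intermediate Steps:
Z = -18734 (Z = -15313 - 3421 = -18734)
32201 + Z = 32201 - 18734 = 13467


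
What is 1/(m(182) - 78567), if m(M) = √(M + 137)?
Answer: -78567/6172773170 - √319/6172773170 ≈ -1.2731e-5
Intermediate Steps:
m(M) = √(137 + M)
1/(m(182) - 78567) = 1/(√(137 + 182) - 78567) = 1/(√319 - 78567) = 1/(-78567 + √319)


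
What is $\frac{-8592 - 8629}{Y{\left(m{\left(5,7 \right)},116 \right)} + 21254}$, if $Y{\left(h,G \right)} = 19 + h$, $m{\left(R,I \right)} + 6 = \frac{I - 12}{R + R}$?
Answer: $- \frac{34442}{42533} \approx -0.80977$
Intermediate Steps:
$m{\left(R,I \right)} = -6 + \frac{-12 + I}{2 R}$ ($m{\left(R,I \right)} = -6 + \frac{I - 12}{R + R} = -6 + \frac{-12 + I}{2 R}$)
$\frac{-8592 - 8629}{Y{\left(m{\left(5,7 \right)},116 \right)} + 21254} = \frac{-8592 - 8629}{\left(19 + \frac{-12 + 7 - 60}{2 \cdot 5}\right) + 21254} = - \frac{17221}{\left(19 + \frac{1}{2} \cdot \frac{1}{5} \left(-12 + 7 - 60\right)\right) + 21254} = - \frac{17221}{\left(19 + \frac{1}{2} \cdot \frac{1}{5} \left(-65\right)\right) + 21254} = - \frac{17221}{\left(19 - \frac{13}{2}\right) + 21254} = - \frac{17221}{\frac{25}{2} + 21254} = - \frac{17221}{\frac{42533}{2}} = \left(-17221\right) \frac{2}{42533} = - \frac{34442}{42533}$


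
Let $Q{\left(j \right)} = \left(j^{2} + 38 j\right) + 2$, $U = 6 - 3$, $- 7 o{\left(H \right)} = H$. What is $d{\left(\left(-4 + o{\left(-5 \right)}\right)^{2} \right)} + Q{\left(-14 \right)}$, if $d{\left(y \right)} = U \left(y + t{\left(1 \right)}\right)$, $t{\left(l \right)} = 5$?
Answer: $- \frac{14044}{49} \approx -286.61$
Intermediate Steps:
$o{\left(H \right)} = - \frac{H}{7}$
$U = 3$
$Q{\left(j \right)} = 2 + j^{2} + 38 j$
$d{\left(y \right)} = 15 + 3 y$ ($d{\left(y \right)} = 3 \left(y + 5\right) = 3 \left(5 + y\right) = 15 + 3 y$)
$d{\left(\left(-4 + o{\left(-5 \right)}\right)^{2} \right)} + Q{\left(-14 \right)} = \left(15 + 3 \left(-4 - - \frac{5}{7}\right)^{2}\right) + \left(2 + \left(-14\right)^{2} + 38 \left(-14\right)\right) = \left(15 + 3 \left(-4 + \frac{5}{7}\right)^{2}\right) + \left(2 + 196 - 532\right) = \left(15 + 3 \left(- \frac{23}{7}\right)^{2}\right) - 334 = \left(15 + 3 \cdot \frac{529}{49}\right) - 334 = \left(15 + \frac{1587}{49}\right) - 334 = \frac{2322}{49} - 334 = - \frac{14044}{49}$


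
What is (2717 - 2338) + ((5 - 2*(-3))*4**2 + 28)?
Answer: 583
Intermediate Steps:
(2717 - 2338) + ((5 - 2*(-3))*4**2 + 28) = 379 + ((5 + 6)*16 + 28) = 379 + (11*16 + 28) = 379 + (176 + 28) = 379 + 204 = 583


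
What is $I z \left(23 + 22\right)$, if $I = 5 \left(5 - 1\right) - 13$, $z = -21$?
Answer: $-6615$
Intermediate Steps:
$I = 7$ ($I = 5 \cdot 4 - 13 = 20 - 13 = 7$)
$I z \left(23 + 22\right) = 7 \left(-21\right) \left(23 + 22\right) = \left(-147\right) 45 = -6615$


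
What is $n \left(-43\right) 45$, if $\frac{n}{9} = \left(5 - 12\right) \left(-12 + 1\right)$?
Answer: $-1340955$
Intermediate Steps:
$n = 693$ ($n = 9 \left(5 - 12\right) \left(-12 + 1\right) = 9 \left(\left(-7\right) \left(-11\right)\right) = 9 \cdot 77 = 693$)
$n \left(-43\right) 45 = 693 \left(-43\right) 45 = \left(-29799\right) 45 = -1340955$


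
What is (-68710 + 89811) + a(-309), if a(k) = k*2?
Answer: 20483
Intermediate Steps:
a(k) = 2*k
(-68710 + 89811) + a(-309) = (-68710 + 89811) + 2*(-309) = 21101 - 618 = 20483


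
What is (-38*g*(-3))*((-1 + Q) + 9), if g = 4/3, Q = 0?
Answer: 1216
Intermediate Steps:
g = 4/3 (g = 4*(⅓) = 4/3 ≈ 1.3333)
(-38*g*(-3))*((-1 + Q) + 9) = (-152*(-3)/3)*((-1 + 0) + 9) = (-38*(-4))*(-1 + 9) = 152*8 = 1216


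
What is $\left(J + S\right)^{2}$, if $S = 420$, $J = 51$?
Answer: $221841$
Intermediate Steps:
$\left(J + S\right)^{2} = \left(51 + 420\right)^{2} = 471^{2} = 221841$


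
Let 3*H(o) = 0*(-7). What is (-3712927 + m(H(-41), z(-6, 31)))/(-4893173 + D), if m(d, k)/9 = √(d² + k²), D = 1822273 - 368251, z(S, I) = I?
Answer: 3712648/3439151 ≈ 1.0795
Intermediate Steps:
H(o) = 0 (H(o) = (0*(-7))/3 = (⅓)*0 = 0)
D = 1454022
m(d, k) = 9*√(d² + k²)
(-3712927 + m(H(-41), z(-6, 31)))/(-4893173 + D) = (-3712927 + 9*√(0² + 31²))/(-4893173 + 1454022) = (-3712927 + 9*√(0 + 961))/(-3439151) = (-3712927 + 9*√961)*(-1/3439151) = (-3712927 + 9*31)*(-1/3439151) = (-3712927 + 279)*(-1/3439151) = -3712648*(-1/3439151) = 3712648/3439151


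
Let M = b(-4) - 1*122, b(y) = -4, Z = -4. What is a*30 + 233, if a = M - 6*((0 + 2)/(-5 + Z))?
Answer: -3507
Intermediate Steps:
M = -126 (M = -4 - 1*122 = -4 - 122 = -126)
a = -374/3 (a = -126 - 6*((0 + 2)/(-5 - 4)) = -126 - 6*(2/(-9)) = -126 - 6*(2*(-1/9)) = -126 - 6*(-2/9) = -126 - (-4)/3 = -126 - 1*(-4/3) = -126 + 4/3 = -374/3 ≈ -124.67)
a*30 + 233 = -374/3*30 + 233 = -3740 + 233 = -3507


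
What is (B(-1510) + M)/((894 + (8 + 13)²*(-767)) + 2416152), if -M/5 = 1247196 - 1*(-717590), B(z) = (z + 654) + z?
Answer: -3275432/692933 ≈ -4.7269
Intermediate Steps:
B(z) = 654 + 2*z (B(z) = (654 + z) + z = 654 + 2*z)
M = -9823930 (M = -5*(1247196 - 1*(-717590)) = -5*(1247196 + 717590) = -5*1964786 = -9823930)
(B(-1510) + M)/((894 + (8 + 13)²*(-767)) + 2416152) = ((654 + 2*(-1510)) - 9823930)/((894 + (8 + 13)²*(-767)) + 2416152) = ((654 - 3020) - 9823930)/((894 + 21²*(-767)) + 2416152) = (-2366 - 9823930)/((894 + 441*(-767)) + 2416152) = -9826296/((894 - 338247) + 2416152) = -9826296/(-337353 + 2416152) = -9826296/2078799 = -9826296*1/2078799 = -3275432/692933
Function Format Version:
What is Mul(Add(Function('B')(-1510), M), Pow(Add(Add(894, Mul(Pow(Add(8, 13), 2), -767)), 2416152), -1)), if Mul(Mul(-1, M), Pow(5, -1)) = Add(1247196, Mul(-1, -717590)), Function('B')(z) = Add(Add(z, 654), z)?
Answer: Rational(-3275432, 692933) ≈ -4.7269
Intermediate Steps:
Function('B')(z) = Add(654, Mul(2, z)) (Function('B')(z) = Add(Add(654, z), z) = Add(654, Mul(2, z)))
M = -9823930 (M = Mul(-5, Add(1247196, Mul(-1, -717590))) = Mul(-5, Add(1247196, 717590)) = Mul(-5, 1964786) = -9823930)
Mul(Add(Function('B')(-1510), M), Pow(Add(Add(894, Mul(Pow(Add(8, 13), 2), -767)), 2416152), -1)) = Mul(Add(Add(654, Mul(2, -1510)), -9823930), Pow(Add(Add(894, Mul(Pow(Add(8, 13), 2), -767)), 2416152), -1)) = Mul(Add(Add(654, -3020), -9823930), Pow(Add(Add(894, Mul(Pow(21, 2), -767)), 2416152), -1)) = Mul(Add(-2366, -9823930), Pow(Add(Add(894, Mul(441, -767)), 2416152), -1)) = Mul(-9826296, Pow(Add(Add(894, -338247), 2416152), -1)) = Mul(-9826296, Pow(Add(-337353, 2416152), -1)) = Mul(-9826296, Pow(2078799, -1)) = Mul(-9826296, Rational(1, 2078799)) = Rational(-3275432, 692933)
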